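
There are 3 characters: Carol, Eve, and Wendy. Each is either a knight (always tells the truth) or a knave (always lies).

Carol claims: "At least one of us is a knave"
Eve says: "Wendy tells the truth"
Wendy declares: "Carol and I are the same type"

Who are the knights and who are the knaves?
Carol is a knight.
Eve is a knave.
Wendy is a knave.

Verification:
- Carol (knight) says "At least one of us is a knave" - this is TRUE because Eve and Wendy are knaves.
- Eve (knave) says "Wendy tells the truth" - this is FALSE (a lie) because Wendy is a knave.
- Wendy (knave) says "Carol and I are the same type" - this is FALSE (a lie) because Wendy is a knave and Carol is a knight.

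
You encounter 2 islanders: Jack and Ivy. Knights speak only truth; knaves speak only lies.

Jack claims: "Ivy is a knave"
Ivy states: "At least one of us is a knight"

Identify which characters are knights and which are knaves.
Jack is a knave.
Ivy is a knight.

Verification:
- Jack (knave) says "Ivy is a knave" - this is FALSE (a lie) because Ivy is a knight.
- Ivy (knight) says "At least one of us is a knight" - this is TRUE because Ivy is a knight.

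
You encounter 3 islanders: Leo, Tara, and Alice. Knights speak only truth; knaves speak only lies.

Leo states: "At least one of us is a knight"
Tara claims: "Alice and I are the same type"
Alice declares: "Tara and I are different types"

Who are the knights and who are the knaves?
Leo is a knight.
Tara is a knave.
Alice is a knight.

Verification:
- Leo (knight) says "At least one of us is a knight" - this is TRUE because Leo and Alice are knights.
- Tara (knave) says "Alice and I are the same type" - this is FALSE (a lie) because Tara is a knave and Alice is a knight.
- Alice (knight) says "Tara and I are different types" - this is TRUE because Alice is a knight and Tara is a knave.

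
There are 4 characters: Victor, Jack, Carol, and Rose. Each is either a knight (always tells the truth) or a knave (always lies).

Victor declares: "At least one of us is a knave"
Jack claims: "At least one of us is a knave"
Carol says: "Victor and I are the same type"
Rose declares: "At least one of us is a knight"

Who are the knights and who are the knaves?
Victor is a knight.
Jack is a knight.
Carol is a knave.
Rose is a knight.

Verification:
- Victor (knight) says "At least one of us is a knave" - this is TRUE because Carol is a knave.
- Jack (knight) says "At least one of us is a knave" - this is TRUE because Carol is a knave.
- Carol (knave) says "Victor and I are the same type" - this is FALSE (a lie) because Carol is a knave and Victor is a knight.
- Rose (knight) says "At least one of us is a knight" - this is TRUE because Victor, Jack, and Rose are knights.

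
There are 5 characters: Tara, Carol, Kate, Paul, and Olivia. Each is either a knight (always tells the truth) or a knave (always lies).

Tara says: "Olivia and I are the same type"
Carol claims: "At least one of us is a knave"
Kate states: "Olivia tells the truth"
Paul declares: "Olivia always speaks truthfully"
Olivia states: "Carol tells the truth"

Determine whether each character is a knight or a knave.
Tara is a knave.
Carol is a knight.
Kate is a knight.
Paul is a knight.
Olivia is a knight.

Verification:
- Tara (knave) says "Olivia and I are the same type" - this is FALSE (a lie) because Tara is a knave and Olivia is a knight.
- Carol (knight) says "At least one of us is a knave" - this is TRUE because Tara is a knave.
- Kate (knight) says "Olivia tells the truth" - this is TRUE because Olivia is a knight.
- Paul (knight) says "Olivia always speaks truthfully" - this is TRUE because Olivia is a knight.
- Olivia (knight) says "Carol tells the truth" - this is TRUE because Carol is a knight.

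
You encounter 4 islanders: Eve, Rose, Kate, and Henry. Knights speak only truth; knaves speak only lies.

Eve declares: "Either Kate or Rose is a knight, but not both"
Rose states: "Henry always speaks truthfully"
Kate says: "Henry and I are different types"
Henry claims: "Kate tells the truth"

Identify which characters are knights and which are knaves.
Eve is a knave.
Rose is a knave.
Kate is a knave.
Henry is a knave.

Verification:
- Eve (knave) says "Either Kate or Rose is a knight, but not both" - this is FALSE (a lie) because Kate is a knave and Rose is a knave.
- Rose (knave) says "Henry always speaks truthfully" - this is FALSE (a lie) because Henry is a knave.
- Kate (knave) says "Henry and I are different types" - this is FALSE (a lie) because Kate is a knave and Henry is a knave.
- Henry (knave) says "Kate tells the truth" - this is FALSE (a lie) because Kate is a knave.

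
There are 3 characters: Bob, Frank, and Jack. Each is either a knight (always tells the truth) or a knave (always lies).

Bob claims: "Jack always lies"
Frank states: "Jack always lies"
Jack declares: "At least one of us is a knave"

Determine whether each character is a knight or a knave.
Bob is a knave.
Frank is a knave.
Jack is a knight.

Verification:
- Bob (knave) says "Jack always lies" - this is FALSE (a lie) because Jack is a knight.
- Frank (knave) says "Jack always lies" - this is FALSE (a lie) because Jack is a knight.
- Jack (knight) says "At least one of us is a knave" - this is TRUE because Bob and Frank are knaves.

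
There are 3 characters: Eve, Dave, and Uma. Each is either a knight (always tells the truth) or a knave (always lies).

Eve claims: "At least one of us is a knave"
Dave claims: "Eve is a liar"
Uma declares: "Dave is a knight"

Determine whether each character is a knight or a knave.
Eve is a knight.
Dave is a knave.
Uma is a knave.

Verification:
- Eve (knight) says "At least one of us is a knave" - this is TRUE because Dave and Uma are knaves.
- Dave (knave) says "Eve is a liar" - this is FALSE (a lie) because Eve is a knight.
- Uma (knave) says "Dave is a knight" - this is FALSE (a lie) because Dave is a knave.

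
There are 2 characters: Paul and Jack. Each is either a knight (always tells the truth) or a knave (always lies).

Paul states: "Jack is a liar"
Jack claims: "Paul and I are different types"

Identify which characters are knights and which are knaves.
Paul is a knave.
Jack is a knight.

Verification:
- Paul (knave) says "Jack is a liar" - this is FALSE (a lie) because Jack is a knight.
- Jack (knight) says "Paul and I are different types" - this is TRUE because Jack is a knight and Paul is a knave.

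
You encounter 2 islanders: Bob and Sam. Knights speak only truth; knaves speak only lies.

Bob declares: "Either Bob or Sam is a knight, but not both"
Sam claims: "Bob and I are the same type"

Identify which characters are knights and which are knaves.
Bob is a knight.
Sam is a knave.

Verification:
- Bob (knight) says "Either Bob or Sam is a knight, but not both" - this is TRUE because Bob is a knight and Sam is a knave.
- Sam (knave) says "Bob and I are the same type" - this is FALSE (a lie) because Sam is a knave and Bob is a knight.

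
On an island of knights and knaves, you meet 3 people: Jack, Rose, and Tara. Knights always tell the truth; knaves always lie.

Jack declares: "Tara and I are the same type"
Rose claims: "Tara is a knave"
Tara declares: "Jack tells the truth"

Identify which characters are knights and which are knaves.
Jack is a knight.
Rose is a knave.
Tara is a knight.

Verification:
- Jack (knight) says "Tara and I are the same type" - this is TRUE because Jack is a knight and Tara is a knight.
- Rose (knave) says "Tara is a knave" - this is FALSE (a lie) because Tara is a knight.
- Tara (knight) says "Jack tells the truth" - this is TRUE because Jack is a knight.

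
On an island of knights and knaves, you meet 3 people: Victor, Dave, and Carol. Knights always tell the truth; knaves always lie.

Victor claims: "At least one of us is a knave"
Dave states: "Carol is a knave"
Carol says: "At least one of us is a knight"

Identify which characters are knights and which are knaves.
Victor is a knight.
Dave is a knave.
Carol is a knight.

Verification:
- Victor (knight) says "At least one of us is a knave" - this is TRUE because Dave is a knave.
- Dave (knave) says "Carol is a knave" - this is FALSE (a lie) because Carol is a knight.
- Carol (knight) says "At least one of us is a knight" - this is TRUE because Victor and Carol are knights.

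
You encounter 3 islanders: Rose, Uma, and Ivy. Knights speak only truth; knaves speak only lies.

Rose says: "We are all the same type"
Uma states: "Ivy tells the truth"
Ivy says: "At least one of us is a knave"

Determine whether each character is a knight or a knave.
Rose is a knave.
Uma is a knight.
Ivy is a knight.

Verification:
- Rose (knave) says "We are all the same type" - this is FALSE (a lie) because Uma and Ivy are knights and Rose is a knave.
- Uma (knight) says "Ivy tells the truth" - this is TRUE because Ivy is a knight.
- Ivy (knight) says "At least one of us is a knave" - this is TRUE because Rose is a knave.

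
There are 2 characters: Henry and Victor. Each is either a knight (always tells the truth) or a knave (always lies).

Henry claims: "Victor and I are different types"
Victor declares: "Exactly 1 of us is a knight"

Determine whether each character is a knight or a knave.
Henry is a knave.
Victor is a knave.

Verification:
- Henry (knave) says "Victor and I are different types" - this is FALSE (a lie) because Henry is a knave and Victor is a knave.
- Victor (knave) says "Exactly 1 of us is a knight" - this is FALSE (a lie) because there are 0 knights.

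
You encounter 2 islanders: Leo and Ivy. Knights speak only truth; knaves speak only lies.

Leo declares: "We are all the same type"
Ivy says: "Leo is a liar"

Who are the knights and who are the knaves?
Leo is a knave.
Ivy is a knight.

Verification:
- Leo (knave) says "We are all the same type" - this is FALSE (a lie) because Ivy is a knight and Leo is a knave.
- Ivy (knight) says "Leo is a liar" - this is TRUE because Leo is a knave.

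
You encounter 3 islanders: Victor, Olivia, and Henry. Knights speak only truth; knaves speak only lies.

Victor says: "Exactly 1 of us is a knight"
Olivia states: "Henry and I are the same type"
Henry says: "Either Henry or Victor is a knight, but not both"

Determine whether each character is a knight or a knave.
Victor is a knave.
Olivia is a knight.
Henry is a knight.

Verification:
- Victor (knave) says "Exactly 1 of us is a knight" - this is FALSE (a lie) because there are 2 knights.
- Olivia (knight) says "Henry and I are the same type" - this is TRUE because Olivia is a knight and Henry is a knight.
- Henry (knight) says "Either Henry or Victor is a knight, but not both" - this is TRUE because Henry is a knight and Victor is a knave.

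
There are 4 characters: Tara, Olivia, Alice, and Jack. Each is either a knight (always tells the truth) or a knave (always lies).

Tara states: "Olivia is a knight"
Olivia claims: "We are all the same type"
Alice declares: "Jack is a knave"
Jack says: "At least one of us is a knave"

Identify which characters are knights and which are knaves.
Tara is a knave.
Olivia is a knave.
Alice is a knave.
Jack is a knight.

Verification:
- Tara (knave) says "Olivia is a knight" - this is FALSE (a lie) because Olivia is a knave.
- Olivia (knave) says "We are all the same type" - this is FALSE (a lie) because Jack is a knight and Tara, Olivia, and Alice are knaves.
- Alice (knave) says "Jack is a knave" - this is FALSE (a lie) because Jack is a knight.
- Jack (knight) says "At least one of us is a knave" - this is TRUE because Tara, Olivia, and Alice are knaves.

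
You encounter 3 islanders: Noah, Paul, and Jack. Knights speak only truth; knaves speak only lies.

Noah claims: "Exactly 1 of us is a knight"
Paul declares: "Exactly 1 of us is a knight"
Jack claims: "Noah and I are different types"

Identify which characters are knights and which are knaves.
Noah is a knave.
Paul is a knave.
Jack is a knave.

Verification:
- Noah (knave) says "Exactly 1 of us is a knight" - this is FALSE (a lie) because there are 0 knights.
- Paul (knave) says "Exactly 1 of us is a knight" - this is FALSE (a lie) because there are 0 knights.
- Jack (knave) says "Noah and I are different types" - this is FALSE (a lie) because Jack is a knave and Noah is a knave.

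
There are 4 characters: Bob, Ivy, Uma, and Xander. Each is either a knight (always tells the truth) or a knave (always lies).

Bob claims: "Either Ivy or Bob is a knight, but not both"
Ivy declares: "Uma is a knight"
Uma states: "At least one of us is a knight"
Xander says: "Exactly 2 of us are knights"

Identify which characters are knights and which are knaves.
Bob is a knave.
Ivy is a knave.
Uma is a knave.
Xander is a knave.

Verification:
- Bob (knave) says "Either Ivy or Bob is a knight, but not both" - this is FALSE (a lie) because Ivy is a knave and Bob is a knave.
- Ivy (knave) says "Uma is a knight" - this is FALSE (a lie) because Uma is a knave.
- Uma (knave) says "At least one of us is a knight" - this is FALSE (a lie) because no one is a knight.
- Xander (knave) says "Exactly 2 of us are knights" - this is FALSE (a lie) because there are 0 knights.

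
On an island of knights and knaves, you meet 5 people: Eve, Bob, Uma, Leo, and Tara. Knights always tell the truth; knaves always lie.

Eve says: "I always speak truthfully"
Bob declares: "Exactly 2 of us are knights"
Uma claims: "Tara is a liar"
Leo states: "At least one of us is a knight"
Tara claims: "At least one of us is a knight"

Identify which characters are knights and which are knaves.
Eve is a knight.
Bob is a knave.
Uma is a knave.
Leo is a knight.
Tara is a knight.

Verification:
- Eve (knight) says "I always speak truthfully" - this is TRUE because Eve is a knight.
- Bob (knave) says "Exactly 2 of us are knights" - this is FALSE (a lie) because there are 3 knights.
- Uma (knave) says "Tara is a liar" - this is FALSE (a lie) because Tara is a knight.
- Leo (knight) says "At least one of us is a knight" - this is TRUE because Eve, Leo, and Tara are knights.
- Tara (knight) says "At least one of us is a knight" - this is TRUE because Eve, Leo, and Tara are knights.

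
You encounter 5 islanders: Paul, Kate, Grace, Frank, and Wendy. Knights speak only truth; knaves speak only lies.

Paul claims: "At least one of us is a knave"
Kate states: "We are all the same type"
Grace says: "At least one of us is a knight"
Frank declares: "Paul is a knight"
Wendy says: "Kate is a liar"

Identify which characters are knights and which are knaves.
Paul is a knight.
Kate is a knave.
Grace is a knight.
Frank is a knight.
Wendy is a knight.

Verification:
- Paul (knight) says "At least one of us is a knave" - this is TRUE because Kate is a knave.
- Kate (knave) says "We are all the same type" - this is FALSE (a lie) because Paul, Grace, Frank, and Wendy are knights and Kate is a knave.
- Grace (knight) says "At least one of us is a knight" - this is TRUE because Paul, Grace, Frank, and Wendy are knights.
- Frank (knight) says "Paul is a knight" - this is TRUE because Paul is a knight.
- Wendy (knight) says "Kate is a liar" - this is TRUE because Kate is a knave.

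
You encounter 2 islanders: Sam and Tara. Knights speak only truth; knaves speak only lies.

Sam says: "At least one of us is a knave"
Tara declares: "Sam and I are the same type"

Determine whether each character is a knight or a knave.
Sam is a knight.
Tara is a knave.

Verification:
- Sam (knight) says "At least one of us is a knave" - this is TRUE because Tara is a knave.
- Tara (knave) says "Sam and I are the same type" - this is FALSE (a lie) because Tara is a knave and Sam is a knight.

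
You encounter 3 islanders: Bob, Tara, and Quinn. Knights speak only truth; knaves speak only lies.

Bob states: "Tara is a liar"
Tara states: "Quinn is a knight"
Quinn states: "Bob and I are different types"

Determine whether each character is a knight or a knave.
Bob is a knave.
Tara is a knight.
Quinn is a knight.

Verification:
- Bob (knave) says "Tara is a liar" - this is FALSE (a lie) because Tara is a knight.
- Tara (knight) says "Quinn is a knight" - this is TRUE because Quinn is a knight.
- Quinn (knight) says "Bob and I are different types" - this is TRUE because Quinn is a knight and Bob is a knave.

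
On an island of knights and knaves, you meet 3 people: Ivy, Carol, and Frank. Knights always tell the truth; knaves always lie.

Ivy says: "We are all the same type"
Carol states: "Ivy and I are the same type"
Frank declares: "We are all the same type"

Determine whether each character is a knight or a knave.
Ivy is a knight.
Carol is a knight.
Frank is a knight.

Verification:
- Ivy (knight) says "We are all the same type" - this is TRUE because Ivy, Carol, and Frank are knights.
- Carol (knight) says "Ivy and I are the same type" - this is TRUE because Carol is a knight and Ivy is a knight.
- Frank (knight) says "We are all the same type" - this is TRUE because Ivy, Carol, and Frank are knights.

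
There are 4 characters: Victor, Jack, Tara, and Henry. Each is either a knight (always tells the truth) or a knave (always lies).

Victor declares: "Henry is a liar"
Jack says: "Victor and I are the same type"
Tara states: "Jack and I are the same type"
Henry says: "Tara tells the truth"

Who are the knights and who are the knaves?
Victor is a knight.
Jack is a knight.
Tara is a knave.
Henry is a knave.

Verification:
- Victor (knight) says "Henry is a liar" - this is TRUE because Henry is a knave.
- Jack (knight) says "Victor and I are the same type" - this is TRUE because Jack is a knight and Victor is a knight.
- Tara (knave) says "Jack and I are the same type" - this is FALSE (a lie) because Tara is a knave and Jack is a knight.
- Henry (knave) says "Tara tells the truth" - this is FALSE (a lie) because Tara is a knave.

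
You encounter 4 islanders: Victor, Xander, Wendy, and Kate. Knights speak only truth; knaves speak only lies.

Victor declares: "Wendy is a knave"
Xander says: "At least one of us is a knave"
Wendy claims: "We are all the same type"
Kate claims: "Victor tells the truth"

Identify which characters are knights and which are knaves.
Victor is a knight.
Xander is a knight.
Wendy is a knave.
Kate is a knight.

Verification:
- Victor (knight) says "Wendy is a knave" - this is TRUE because Wendy is a knave.
- Xander (knight) says "At least one of us is a knave" - this is TRUE because Wendy is a knave.
- Wendy (knave) says "We are all the same type" - this is FALSE (a lie) because Victor, Xander, and Kate are knights and Wendy is a knave.
- Kate (knight) says "Victor tells the truth" - this is TRUE because Victor is a knight.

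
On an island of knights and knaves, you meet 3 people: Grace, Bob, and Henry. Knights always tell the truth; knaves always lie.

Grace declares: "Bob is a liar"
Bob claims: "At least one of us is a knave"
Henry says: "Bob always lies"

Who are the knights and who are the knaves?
Grace is a knave.
Bob is a knight.
Henry is a knave.

Verification:
- Grace (knave) says "Bob is a liar" - this is FALSE (a lie) because Bob is a knight.
- Bob (knight) says "At least one of us is a knave" - this is TRUE because Grace and Henry are knaves.
- Henry (knave) says "Bob always lies" - this is FALSE (a lie) because Bob is a knight.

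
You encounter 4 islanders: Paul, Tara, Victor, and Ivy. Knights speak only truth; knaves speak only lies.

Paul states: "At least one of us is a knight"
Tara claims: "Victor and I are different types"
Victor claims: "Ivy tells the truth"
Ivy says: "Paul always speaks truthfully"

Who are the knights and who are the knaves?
Paul is a knave.
Tara is a knave.
Victor is a knave.
Ivy is a knave.

Verification:
- Paul (knave) says "At least one of us is a knight" - this is FALSE (a lie) because no one is a knight.
- Tara (knave) says "Victor and I are different types" - this is FALSE (a lie) because Tara is a knave and Victor is a knave.
- Victor (knave) says "Ivy tells the truth" - this is FALSE (a lie) because Ivy is a knave.
- Ivy (knave) says "Paul always speaks truthfully" - this is FALSE (a lie) because Paul is a knave.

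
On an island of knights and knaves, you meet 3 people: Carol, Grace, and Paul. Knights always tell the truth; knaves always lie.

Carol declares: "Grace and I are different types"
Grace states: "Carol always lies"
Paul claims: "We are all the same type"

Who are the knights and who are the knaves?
Carol is a knight.
Grace is a knave.
Paul is a knave.

Verification:
- Carol (knight) says "Grace and I are different types" - this is TRUE because Carol is a knight and Grace is a knave.
- Grace (knave) says "Carol always lies" - this is FALSE (a lie) because Carol is a knight.
- Paul (knave) says "We are all the same type" - this is FALSE (a lie) because Carol is a knight and Grace and Paul are knaves.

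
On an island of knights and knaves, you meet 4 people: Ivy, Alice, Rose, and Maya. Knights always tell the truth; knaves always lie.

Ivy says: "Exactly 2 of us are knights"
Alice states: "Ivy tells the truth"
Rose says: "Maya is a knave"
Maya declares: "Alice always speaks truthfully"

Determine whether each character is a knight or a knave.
Ivy is a knave.
Alice is a knave.
Rose is a knight.
Maya is a knave.

Verification:
- Ivy (knave) says "Exactly 2 of us are knights" - this is FALSE (a lie) because there are 1 knights.
- Alice (knave) says "Ivy tells the truth" - this is FALSE (a lie) because Ivy is a knave.
- Rose (knight) says "Maya is a knave" - this is TRUE because Maya is a knave.
- Maya (knave) says "Alice always speaks truthfully" - this is FALSE (a lie) because Alice is a knave.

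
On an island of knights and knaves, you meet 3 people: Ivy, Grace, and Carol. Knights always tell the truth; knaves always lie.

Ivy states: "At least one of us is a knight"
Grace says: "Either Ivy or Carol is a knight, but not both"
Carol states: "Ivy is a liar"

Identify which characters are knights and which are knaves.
Ivy is a knight.
Grace is a knight.
Carol is a knave.

Verification:
- Ivy (knight) says "At least one of us is a knight" - this is TRUE because Ivy and Grace are knights.
- Grace (knight) says "Either Ivy or Carol is a knight, but not both" - this is TRUE because Ivy is a knight and Carol is a knave.
- Carol (knave) says "Ivy is a liar" - this is FALSE (a lie) because Ivy is a knight.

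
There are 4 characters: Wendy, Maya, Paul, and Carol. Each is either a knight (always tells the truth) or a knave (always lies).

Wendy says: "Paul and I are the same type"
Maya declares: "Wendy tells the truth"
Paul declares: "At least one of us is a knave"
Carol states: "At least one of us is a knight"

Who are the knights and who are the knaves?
Wendy is a knave.
Maya is a knave.
Paul is a knight.
Carol is a knight.

Verification:
- Wendy (knave) says "Paul and I are the same type" - this is FALSE (a lie) because Wendy is a knave and Paul is a knight.
- Maya (knave) says "Wendy tells the truth" - this is FALSE (a lie) because Wendy is a knave.
- Paul (knight) says "At least one of us is a knave" - this is TRUE because Wendy and Maya are knaves.
- Carol (knight) says "At least one of us is a knight" - this is TRUE because Paul and Carol are knights.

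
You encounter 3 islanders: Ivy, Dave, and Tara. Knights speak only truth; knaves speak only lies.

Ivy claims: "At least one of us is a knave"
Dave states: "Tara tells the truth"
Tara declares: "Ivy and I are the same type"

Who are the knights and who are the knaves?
Ivy is a knight.
Dave is a knave.
Tara is a knave.

Verification:
- Ivy (knight) says "At least one of us is a knave" - this is TRUE because Dave and Tara are knaves.
- Dave (knave) says "Tara tells the truth" - this is FALSE (a lie) because Tara is a knave.
- Tara (knave) says "Ivy and I are the same type" - this is FALSE (a lie) because Tara is a knave and Ivy is a knight.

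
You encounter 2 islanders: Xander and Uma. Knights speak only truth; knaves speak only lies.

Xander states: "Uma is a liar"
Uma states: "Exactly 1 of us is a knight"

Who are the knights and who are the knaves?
Xander is a knave.
Uma is a knight.

Verification:
- Xander (knave) says "Uma is a liar" - this is FALSE (a lie) because Uma is a knight.
- Uma (knight) says "Exactly 1 of us is a knight" - this is TRUE because there are 1 knights.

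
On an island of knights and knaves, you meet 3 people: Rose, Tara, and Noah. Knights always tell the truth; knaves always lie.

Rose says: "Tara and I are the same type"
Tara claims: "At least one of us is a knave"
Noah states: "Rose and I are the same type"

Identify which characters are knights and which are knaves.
Rose is a knight.
Tara is a knight.
Noah is a knave.

Verification:
- Rose (knight) says "Tara and I are the same type" - this is TRUE because Rose is a knight and Tara is a knight.
- Tara (knight) says "At least one of us is a knave" - this is TRUE because Noah is a knave.
- Noah (knave) says "Rose and I are the same type" - this is FALSE (a lie) because Noah is a knave and Rose is a knight.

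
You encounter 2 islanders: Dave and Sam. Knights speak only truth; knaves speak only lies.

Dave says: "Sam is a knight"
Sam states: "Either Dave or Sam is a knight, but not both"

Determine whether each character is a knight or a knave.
Dave is a knave.
Sam is a knave.

Verification:
- Dave (knave) says "Sam is a knight" - this is FALSE (a lie) because Sam is a knave.
- Sam (knave) says "Either Dave or Sam is a knight, but not both" - this is FALSE (a lie) because Dave is a knave and Sam is a knave.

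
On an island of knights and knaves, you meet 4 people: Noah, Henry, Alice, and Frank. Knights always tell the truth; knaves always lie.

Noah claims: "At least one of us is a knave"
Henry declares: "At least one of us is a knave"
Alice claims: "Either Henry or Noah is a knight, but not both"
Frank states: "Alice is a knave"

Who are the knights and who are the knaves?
Noah is a knight.
Henry is a knight.
Alice is a knave.
Frank is a knight.

Verification:
- Noah (knight) says "At least one of us is a knave" - this is TRUE because Alice is a knave.
- Henry (knight) says "At least one of us is a knave" - this is TRUE because Alice is a knave.
- Alice (knave) says "Either Henry or Noah is a knight, but not both" - this is FALSE (a lie) because Henry is a knight and Noah is a knight.
- Frank (knight) says "Alice is a knave" - this is TRUE because Alice is a knave.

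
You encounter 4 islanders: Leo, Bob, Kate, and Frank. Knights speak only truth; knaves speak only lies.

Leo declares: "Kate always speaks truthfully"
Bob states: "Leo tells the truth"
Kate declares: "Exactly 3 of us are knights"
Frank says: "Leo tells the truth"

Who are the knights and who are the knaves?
Leo is a knave.
Bob is a knave.
Kate is a knave.
Frank is a knave.

Verification:
- Leo (knave) says "Kate always speaks truthfully" - this is FALSE (a lie) because Kate is a knave.
- Bob (knave) says "Leo tells the truth" - this is FALSE (a lie) because Leo is a knave.
- Kate (knave) says "Exactly 3 of us are knights" - this is FALSE (a lie) because there are 0 knights.
- Frank (knave) says "Leo tells the truth" - this is FALSE (a lie) because Leo is a knave.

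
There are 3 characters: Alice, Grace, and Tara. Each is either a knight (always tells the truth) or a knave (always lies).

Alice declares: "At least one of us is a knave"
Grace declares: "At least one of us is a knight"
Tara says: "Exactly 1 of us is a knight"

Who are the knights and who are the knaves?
Alice is a knight.
Grace is a knight.
Tara is a knave.

Verification:
- Alice (knight) says "At least one of us is a knave" - this is TRUE because Tara is a knave.
- Grace (knight) says "At least one of us is a knight" - this is TRUE because Alice and Grace are knights.
- Tara (knave) says "Exactly 1 of us is a knight" - this is FALSE (a lie) because there are 2 knights.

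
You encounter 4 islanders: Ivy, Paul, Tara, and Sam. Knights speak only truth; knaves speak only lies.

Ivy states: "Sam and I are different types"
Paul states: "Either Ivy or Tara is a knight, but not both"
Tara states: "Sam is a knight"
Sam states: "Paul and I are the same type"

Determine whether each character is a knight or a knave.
Ivy is a knight.
Paul is a knight.
Tara is a knave.
Sam is a knave.

Verification:
- Ivy (knight) says "Sam and I are different types" - this is TRUE because Ivy is a knight and Sam is a knave.
- Paul (knight) says "Either Ivy or Tara is a knight, but not both" - this is TRUE because Ivy is a knight and Tara is a knave.
- Tara (knave) says "Sam is a knight" - this is FALSE (a lie) because Sam is a knave.
- Sam (knave) says "Paul and I are the same type" - this is FALSE (a lie) because Sam is a knave and Paul is a knight.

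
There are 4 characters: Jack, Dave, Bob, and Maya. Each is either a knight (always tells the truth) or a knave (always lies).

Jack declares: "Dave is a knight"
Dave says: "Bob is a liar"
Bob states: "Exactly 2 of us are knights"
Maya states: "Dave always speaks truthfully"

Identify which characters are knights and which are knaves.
Jack is a knight.
Dave is a knight.
Bob is a knave.
Maya is a knight.

Verification:
- Jack (knight) says "Dave is a knight" - this is TRUE because Dave is a knight.
- Dave (knight) says "Bob is a liar" - this is TRUE because Bob is a knave.
- Bob (knave) says "Exactly 2 of us are knights" - this is FALSE (a lie) because there are 3 knights.
- Maya (knight) says "Dave always speaks truthfully" - this is TRUE because Dave is a knight.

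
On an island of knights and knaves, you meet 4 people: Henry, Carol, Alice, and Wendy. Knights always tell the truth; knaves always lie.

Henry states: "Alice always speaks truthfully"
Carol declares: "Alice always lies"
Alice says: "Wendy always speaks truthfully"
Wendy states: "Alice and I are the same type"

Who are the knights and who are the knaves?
Henry is a knight.
Carol is a knave.
Alice is a knight.
Wendy is a knight.

Verification:
- Henry (knight) says "Alice always speaks truthfully" - this is TRUE because Alice is a knight.
- Carol (knave) says "Alice always lies" - this is FALSE (a lie) because Alice is a knight.
- Alice (knight) says "Wendy always speaks truthfully" - this is TRUE because Wendy is a knight.
- Wendy (knight) says "Alice and I are the same type" - this is TRUE because Wendy is a knight and Alice is a knight.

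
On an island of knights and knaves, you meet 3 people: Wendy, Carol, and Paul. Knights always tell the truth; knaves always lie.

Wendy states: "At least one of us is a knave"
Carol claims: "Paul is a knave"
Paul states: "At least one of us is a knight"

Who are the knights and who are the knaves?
Wendy is a knight.
Carol is a knave.
Paul is a knight.

Verification:
- Wendy (knight) says "At least one of us is a knave" - this is TRUE because Carol is a knave.
- Carol (knave) says "Paul is a knave" - this is FALSE (a lie) because Paul is a knight.
- Paul (knight) says "At least one of us is a knight" - this is TRUE because Wendy and Paul are knights.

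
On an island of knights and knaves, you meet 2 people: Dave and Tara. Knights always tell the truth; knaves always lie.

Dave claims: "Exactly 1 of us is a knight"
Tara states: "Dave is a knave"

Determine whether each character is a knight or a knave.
Dave is a knight.
Tara is a knave.

Verification:
- Dave (knight) says "Exactly 1 of us is a knight" - this is TRUE because there are 1 knights.
- Tara (knave) says "Dave is a knave" - this is FALSE (a lie) because Dave is a knight.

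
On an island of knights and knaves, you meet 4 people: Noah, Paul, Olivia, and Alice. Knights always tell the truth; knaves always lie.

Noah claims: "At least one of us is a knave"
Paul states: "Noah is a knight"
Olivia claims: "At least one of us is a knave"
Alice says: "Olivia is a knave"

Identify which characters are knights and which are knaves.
Noah is a knight.
Paul is a knight.
Olivia is a knight.
Alice is a knave.

Verification:
- Noah (knight) says "At least one of us is a knave" - this is TRUE because Alice is a knave.
- Paul (knight) says "Noah is a knight" - this is TRUE because Noah is a knight.
- Olivia (knight) says "At least one of us is a knave" - this is TRUE because Alice is a knave.
- Alice (knave) says "Olivia is a knave" - this is FALSE (a lie) because Olivia is a knight.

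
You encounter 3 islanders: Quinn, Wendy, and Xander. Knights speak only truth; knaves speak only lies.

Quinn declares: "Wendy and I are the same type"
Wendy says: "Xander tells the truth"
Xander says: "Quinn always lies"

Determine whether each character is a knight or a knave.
Quinn is a knave.
Wendy is a knight.
Xander is a knight.

Verification:
- Quinn (knave) says "Wendy and I are the same type" - this is FALSE (a lie) because Quinn is a knave and Wendy is a knight.
- Wendy (knight) says "Xander tells the truth" - this is TRUE because Xander is a knight.
- Xander (knight) says "Quinn always lies" - this is TRUE because Quinn is a knave.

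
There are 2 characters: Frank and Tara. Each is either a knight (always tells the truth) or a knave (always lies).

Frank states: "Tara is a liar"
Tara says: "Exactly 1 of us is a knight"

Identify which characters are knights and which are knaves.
Frank is a knave.
Tara is a knight.

Verification:
- Frank (knave) says "Tara is a liar" - this is FALSE (a lie) because Tara is a knight.
- Tara (knight) says "Exactly 1 of us is a knight" - this is TRUE because there are 1 knights.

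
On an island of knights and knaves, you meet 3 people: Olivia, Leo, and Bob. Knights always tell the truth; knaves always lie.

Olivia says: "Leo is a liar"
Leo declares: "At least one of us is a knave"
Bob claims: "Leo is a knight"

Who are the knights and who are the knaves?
Olivia is a knave.
Leo is a knight.
Bob is a knight.

Verification:
- Olivia (knave) says "Leo is a liar" - this is FALSE (a lie) because Leo is a knight.
- Leo (knight) says "At least one of us is a knave" - this is TRUE because Olivia is a knave.
- Bob (knight) says "Leo is a knight" - this is TRUE because Leo is a knight.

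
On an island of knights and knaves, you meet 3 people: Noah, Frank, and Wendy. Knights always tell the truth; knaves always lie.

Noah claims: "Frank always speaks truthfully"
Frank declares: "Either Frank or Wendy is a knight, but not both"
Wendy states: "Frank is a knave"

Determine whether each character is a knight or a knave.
Noah is a knight.
Frank is a knight.
Wendy is a knave.

Verification:
- Noah (knight) says "Frank always speaks truthfully" - this is TRUE because Frank is a knight.
- Frank (knight) says "Either Frank or Wendy is a knight, but not both" - this is TRUE because Frank is a knight and Wendy is a knave.
- Wendy (knave) says "Frank is a knave" - this is FALSE (a lie) because Frank is a knight.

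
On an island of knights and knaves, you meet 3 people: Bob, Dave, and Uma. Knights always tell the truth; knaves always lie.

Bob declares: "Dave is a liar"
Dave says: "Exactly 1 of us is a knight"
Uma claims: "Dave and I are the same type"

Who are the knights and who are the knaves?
Bob is a knave.
Dave is a knight.
Uma is a knave.

Verification:
- Bob (knave) says "Dave is a liar" - this is FALSE (a lie) because Dave is a knight.
- Dave (knight) says "Exactly 1 of us is a knight" - this is TRUE because there are 1 knights.
- Uma (knave) says "Dave and I are the same type" - this is FALSE (a lie) because Uma is a knave and Dave is a knight.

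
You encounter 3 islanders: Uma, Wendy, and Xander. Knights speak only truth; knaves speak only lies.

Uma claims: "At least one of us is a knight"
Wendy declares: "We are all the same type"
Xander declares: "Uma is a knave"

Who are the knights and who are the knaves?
Uma is a knight.
Wendy is a knave.
Xander is a knave.

Verification:
- Uma (knight) says "At least one of us is a knight" - this is TRUE because Uma is a knight.
- Wendy (knave) says "We are all the same type" - this is FALSE (a lie) because Uma is a knight and Wendy and Xander are knaves.
- Xander (knave) says "Uma is a knave" - this is FALSE (a lie) because Uma is a knight.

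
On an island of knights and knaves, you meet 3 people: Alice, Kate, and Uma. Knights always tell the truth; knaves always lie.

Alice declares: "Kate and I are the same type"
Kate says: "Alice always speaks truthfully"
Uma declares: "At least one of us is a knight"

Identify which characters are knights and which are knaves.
Alice is a knight.
Kate is a knight.
Uma is a knight.

Verification:
- Alice (knight) says "Kate and I are the same type" - this is TRUE because Alice is a knight and Kate is a knight.
- Kate (knight) says "Alice always speaks truthfully" - this is TRUE because Alice is a knight.
- Uma (knight) says "At least one of us is a knight" - this is TRUE because Alice, Kate, and Uma are knights.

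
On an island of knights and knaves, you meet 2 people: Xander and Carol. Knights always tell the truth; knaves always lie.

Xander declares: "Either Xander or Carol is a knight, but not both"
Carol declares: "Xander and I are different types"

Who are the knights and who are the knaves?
Xander is a knave.
Carol is a knave.

Verification:
- Xander (knave) says "Either Xander or Carol is a knight, but not both" - this is FALSE (a lie) because Xander is a knave and Carol is a knave.
- Carol (knave) says "Xander and I are different types" - this is FALSE (a lie) because Carol is a knave and Xander is a knave.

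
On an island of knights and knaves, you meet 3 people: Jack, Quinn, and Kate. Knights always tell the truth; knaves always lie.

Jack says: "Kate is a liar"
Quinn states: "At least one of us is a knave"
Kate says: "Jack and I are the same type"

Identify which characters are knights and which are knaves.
Jack is a knight.
Quinn is a knight.
Kate is a knave.

Verification:
- Jack (knight) says "Kate is a liar" - this is TRUE because Kate is a knave.
- Quinn (knight) says "At least one of us is a knave" - this is TRUE because Kate is a knave.
- Kate (knave) says "Jack and I are the same type" - this is FALSE (a lie) because Kate is a knave and Jack is a knight.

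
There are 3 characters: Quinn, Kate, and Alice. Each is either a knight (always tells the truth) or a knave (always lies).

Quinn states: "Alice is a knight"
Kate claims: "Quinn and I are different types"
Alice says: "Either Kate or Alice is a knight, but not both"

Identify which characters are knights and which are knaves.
Quinn is a knave.
Kate is a knave.
Alice is a knave.

Verification:
- Quinn (knave) says "Alice is a knight" - this is FALSE (a lie) because Alice is a knave.
- Kate (knave) says "Quinn and I are different types" - this is FALSE (a lie) because Kate is a knave and Quinn is a knave.
- Alice (knave) says "Either Kate or Alice is a knight, but not both" - this is FALSE (a lie) because Kate is a knave and Alice is a knave.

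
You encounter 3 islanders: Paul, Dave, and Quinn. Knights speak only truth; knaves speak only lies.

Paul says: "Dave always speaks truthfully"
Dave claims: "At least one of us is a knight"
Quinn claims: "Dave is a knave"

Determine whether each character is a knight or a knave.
Paul is a knight.
Dave is a knight.
Quinn is a knave.

Verification:
- Paul (knight) says "Dave always speaks truthfully" - this is TRUE because Dave is a knight.
- Dave (knight) says "At least one of us is a knight" - this is TRUE because Paul and Dave are knights.
- Quinn (knave) says "Dave is a knave" - this is FALSE (a lie) because Dave is a knight.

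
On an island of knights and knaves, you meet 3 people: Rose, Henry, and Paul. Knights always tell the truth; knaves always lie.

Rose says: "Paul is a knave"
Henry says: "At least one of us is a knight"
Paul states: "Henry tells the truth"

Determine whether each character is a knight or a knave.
Rose is a knave.
Henry is a knight.
Paul is a knight.

Verification:
- Rose (knave) says "Paul is a knave" - this is FALSE (a lie) because Paul is a knight.
- Henry (knight) says "At least one of us is a knight" - this is TRUE because Henry and Paul are knights.
- Paul (knight) says "Henry tells the truth" - this is TRUE because Henry is a knight.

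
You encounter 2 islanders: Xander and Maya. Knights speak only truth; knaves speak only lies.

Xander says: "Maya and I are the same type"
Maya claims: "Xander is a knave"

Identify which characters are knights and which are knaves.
Xander is a knave.
Maya is a knight.

Verification:
- Xander (knave) says "Maya and I are the same type" - this is FALSE (a lie) because Xander is a knave and Maya is a knight.
- Maya (knight) says "Xander is a knave" - this is TRUE because Xander is a knave.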